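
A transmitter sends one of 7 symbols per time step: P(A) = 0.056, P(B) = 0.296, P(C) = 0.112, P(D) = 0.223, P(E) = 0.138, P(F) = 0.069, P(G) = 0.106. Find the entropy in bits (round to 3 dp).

H = −Σ pᵢ log₂ pᵢ.
−0.056·log₂(0.056) = 0.2329
−0.296·log₂(0.296) = 0.5199
−0.112·log₂(0.112) = 0.3537
−0.223·log₂(0.223) = 0.4828
−0.138·log₂(0.138) = 0.3943
−0.069·log₂(0.069) = 0.2662
−0.106·log₂(0.106) = 0.3432
Sum ≈ 2.5929 → 2.593 bits.

2.593 bits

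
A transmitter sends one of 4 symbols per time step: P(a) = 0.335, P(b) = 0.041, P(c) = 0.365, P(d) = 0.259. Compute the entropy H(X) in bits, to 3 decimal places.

H = −Σ pᵢ log₂ pᵢ.
−0.335·log₂(0.335) = 0.5286
−0.041·log₂(0.041) = 0.1889
−0.365·log₂(0.365) = 0.5307
−0.259·log₂(0.259) = 0.5048
Sum ≈ 1.7530 → 1.753 bits.

1.753 bits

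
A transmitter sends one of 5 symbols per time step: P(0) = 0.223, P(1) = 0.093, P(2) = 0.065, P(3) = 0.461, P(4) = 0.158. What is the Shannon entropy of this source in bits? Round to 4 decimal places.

1.9934 bits

H = −Σ pᵢ log₂ pᵢ.
−0.223·log₂(0.223) = 0.4828
−0.093·log₂(0.093) = 0.3187
−0.065·log₂(0.065) = 0.2563
−0.461·log₂(0.461) = 0.5150
−0.158·log₂(0.158) = 0.4206
Sum ≈ 1.9934 → 1.9934 bits.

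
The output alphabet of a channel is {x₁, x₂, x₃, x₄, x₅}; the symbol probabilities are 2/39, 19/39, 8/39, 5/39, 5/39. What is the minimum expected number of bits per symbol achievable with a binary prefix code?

Repeatedly combine the two least-probable nodes; the expected code length is the sum of the merged weights.
merge 2/39 + 5/39 → 7/39
merge 5/39 + 7/39 → 4/13
merge 8/39 + 4/13 → 20/39
merge 19/39 + 20/39 → 1
L = 7/39 + 4/13 + 20/39 + 1 = 2 bits/symbol.

2 bits/symbol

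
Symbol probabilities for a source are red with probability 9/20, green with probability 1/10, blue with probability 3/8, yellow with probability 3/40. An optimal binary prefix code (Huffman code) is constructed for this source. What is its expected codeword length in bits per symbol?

Repeatedly combine the two least-probable nodes; the expected code length is the sum of the merged weights.
merge 3/40 + 1/10 → 7/40
merge 7/40 + 3/8 → 11/20
merge 9/20 + 11/20 → 1
L = 7/40 + 11/20 + 1 = 69/40 = 1.725 bits/symbol.

1.725 bits/symbol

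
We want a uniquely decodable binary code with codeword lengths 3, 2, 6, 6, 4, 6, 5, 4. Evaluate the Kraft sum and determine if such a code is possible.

With common denominator 2^6 = 64: Σ 2^(−ℓᵢ) = 8/64 + 16/64 + 1/64 + 1/64 + 4/64 + 1/64 + 2/64 + 4/64 = 37/64 = 0.578125.
Kraft's inequality requires Σ ≤ 1; here Σ = 0.578125 ≤ 1, so such a prefix code exists.

0.578125; yes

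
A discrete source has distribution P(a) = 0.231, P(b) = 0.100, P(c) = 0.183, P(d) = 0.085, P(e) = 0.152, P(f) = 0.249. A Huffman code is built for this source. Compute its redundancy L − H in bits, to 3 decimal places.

0.036 bits

Entropy H = −Σ p log₂ p ≈ 2.4837 bits.
Huffman merges: 17/200+1/10→37/200; 19/125+183/1000→67/200; 37/200+231/1000→52/125; 249/1000+67/200→73/125; 52/125+73/125→1. L = 63/25 ≈ 2.5200.
L − H = 2.5200 − 2.4837 = 0.036 bits.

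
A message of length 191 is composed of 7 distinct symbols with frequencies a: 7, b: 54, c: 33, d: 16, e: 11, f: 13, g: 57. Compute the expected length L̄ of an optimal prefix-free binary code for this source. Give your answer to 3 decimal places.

2.492 bits/symbol

Probabilities are the counts divided by 191.
Repeatedly combine the two least-probable nodes; the expected code length is the sum of the merged weights.
merge 7/191 + 11/191 → 18/191
merge 13/191 + 16/191 → 29/191
merge 18/191 + 29/191 → 47/191
merge 33/191 + 47/191 → 80/191
merge 54/191 + 57/191 → 111/191
merge 80/191 + 111/191 → 1
L = 18/191 + 29/191 + 47/191 + 80/191 + 111/191 + 1 = 476/191 ≈ 2.492 bits/symbol.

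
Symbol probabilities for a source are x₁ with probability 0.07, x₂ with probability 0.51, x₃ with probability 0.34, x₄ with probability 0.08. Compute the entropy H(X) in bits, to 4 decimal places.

H = −Σ pᵢ log₂ pᵢ.
−0.07·log₂(0.07) = 0.2686
−0.51·log₂(0.51) = 0.4954
−0.34·log₂(0.34) = 0.5292
−0.08·log₂(0.08) = 0.2915
Sum ≈ 1.5847 → 1.5847 bits.

1.5847 bits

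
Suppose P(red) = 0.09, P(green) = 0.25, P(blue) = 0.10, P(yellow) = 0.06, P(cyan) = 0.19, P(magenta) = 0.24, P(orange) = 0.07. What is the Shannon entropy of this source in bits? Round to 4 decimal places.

2.6063 bits

H = −Σ pᵢ log₂ pᵢ.
−0.09·log₂(0.09) = 0.3127
−0.25·log₂(0.25) = 0.5000
−0.10·log₂(0.10) = 0.3322
−0.06·log₂(0.06) = 0.2435
−0.19·log₂(0.19) = 0.4552
−0.24·log₂(0.24) = 0.4941
−0.07·log₂(0.07) = 0.2686
Sum ≈ 2.6063 → 2.6063 bits.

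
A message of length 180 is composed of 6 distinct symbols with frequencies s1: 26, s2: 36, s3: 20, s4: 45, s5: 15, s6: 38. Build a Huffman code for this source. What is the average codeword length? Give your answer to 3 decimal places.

2.533 bits/symbol

Probabilities are the counts divided by 180.
Repeatedly combine the two least-probable nodes; the expected code length is the sum of the merged weights.
merge 1/12 + 1/9 → 7/36
merge 13/90 + 7/36 → 61/180
merge 1/5 + 19/90 → 37/90
merge 1/4 + 61/180 → 53/90
merge 37/90 + 53/90 → 1
L = 7/36 + 61/180 + 37/90 + 53/90 + 1 = 38/15 ≈ 2.533 bits/symbol.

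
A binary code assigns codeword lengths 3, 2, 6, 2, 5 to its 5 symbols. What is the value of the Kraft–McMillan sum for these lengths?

0.671875

With common denominator 2^6 = 64: Σ 2^(−ℓᵢ) = 8/64 + 16/64 + 1/64 + 16/64 + 2/64 = 43/64 = 0.671875.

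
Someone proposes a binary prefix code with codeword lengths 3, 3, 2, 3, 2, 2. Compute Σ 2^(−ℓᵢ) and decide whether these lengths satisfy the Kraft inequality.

1.125; no

With common denominator 2^3 = 8: Σ 2^(−ℓᵢ) = 1/8 + 1/8 + 2/8 + 1/8 + 2/8 + 2/8 = 9/8 = 1.125.
Kraft's inequality requires Σ ≤ 1; here Σ = 1.125 > 1, so no such prefix code exists.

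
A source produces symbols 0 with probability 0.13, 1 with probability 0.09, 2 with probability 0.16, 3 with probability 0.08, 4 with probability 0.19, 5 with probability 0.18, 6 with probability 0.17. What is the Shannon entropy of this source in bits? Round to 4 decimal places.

H = −Σ pᵢ log₂ pᵢ.
−0.13·log₂(0.13) = 0.3826
−0.09·log₂(0.09) = 0.3127
−0.16·log₂(0.16) = 0.4230
−0.08·log₂(0.08) = 0.2915
−0.19·log₂(0.19) = 0.4552
−0.18·log₂(0.18) = 0.4453
−0.17·log₂(0.17) = 0.4346
Sum ≈ 2.7449 → 2.7449 bits.

2.7449 bits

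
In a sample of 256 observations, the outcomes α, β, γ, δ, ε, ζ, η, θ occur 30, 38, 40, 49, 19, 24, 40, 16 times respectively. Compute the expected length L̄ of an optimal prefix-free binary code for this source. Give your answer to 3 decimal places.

Probabilities are the counts divided by 256.
Repeatedly combine the two least-probable nodes; the expected code length is the sum of the merged weights.
merge 1/16 + 19/256 → 35/256
merge 3/32 + 15/128 → 27/128
merge 35/256 + 19/128 → 73/256
merge 5/32 + 5/32 → 5/16
merge 49/256 + 27/128 → 103/256
merge 73/256 + 5/16 → 153/256
merge 103/256 + 153/256 → 1
L = 35/256 + 27/128 + 73/256 + 5/16 + 103/256 + 153/256 + 1 = 377/128 ≈ 2.945 bits/symbol.

2.945 bits/symbol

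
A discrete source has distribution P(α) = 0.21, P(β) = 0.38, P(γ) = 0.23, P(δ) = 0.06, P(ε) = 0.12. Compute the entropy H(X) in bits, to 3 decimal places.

H = −Σ pᵢ log₂ pᵢ.
−0.21·log₂(0.21) = 0.4728
−0.38·log₂(0.38) = 0.5305
−0.23·log₂(0.23) = 0.4877
−0.06·log₂(0.06) = 0.2435
−0.12·log₂(0.12) = 0.3671
Sum ≈ 2.1015 → 2.102 bits.

2.102 bits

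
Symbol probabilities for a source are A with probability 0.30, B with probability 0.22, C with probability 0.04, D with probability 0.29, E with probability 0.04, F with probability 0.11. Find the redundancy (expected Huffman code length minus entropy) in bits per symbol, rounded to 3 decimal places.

0.029 bits

Entropy H = −Σ p log₂ p ≈ 2.2414 bits.
Huffman merges: 1/25+1/25→2/25; 2/25+11/100→19/100; 19/100+11/50→41/100; 29/100+3/10→59/100; 41/100+59/100→1. L = 227/100 ≈ 2.2700.
L − H = 2.2700 − 2.2414 = 0.029 bits.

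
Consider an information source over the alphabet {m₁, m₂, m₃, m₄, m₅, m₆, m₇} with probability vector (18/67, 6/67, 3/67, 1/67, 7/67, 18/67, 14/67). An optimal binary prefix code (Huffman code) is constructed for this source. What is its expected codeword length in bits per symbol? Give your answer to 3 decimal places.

2.463 bits/symbol

Repeatedly combine the two least-probable nodes; the expected code length is the sum of the merged weights.
merge 1/67 + 3/67 → 4/67
merge 4/67 + 6/67 → 10/67
merge 7/67 + 10/67 → 17/67
merge 14/67 + 17/67 → 31/67
merge 18/67 + 18/67 → 36/67
merge 31/67 + 36/67 → 1
L = 4/67 + 10/67 + 17/67 + 31/67 + 36/67 + 1 = 165/67 ≈ 2.463 bits/symbol.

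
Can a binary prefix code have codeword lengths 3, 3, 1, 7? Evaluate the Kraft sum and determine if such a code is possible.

With common denominator 2^7 = 128: Σ 2^(−ℓᵢ) = 16/128 + 16/128 + 64/128 + 1/128 = 97/128 = 0.7578125.
Kraft's inequality requires Σ ≤ 1; here Σ = 0.7578125 ≤ 1, so such a prefix code exists.

0.7578125; yes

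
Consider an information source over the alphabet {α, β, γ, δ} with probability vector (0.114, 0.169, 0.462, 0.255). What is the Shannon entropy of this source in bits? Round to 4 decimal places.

1.8080 bits

H = −Σ pᵢ log₂ pᵢ.
−0.114·log₂(0.114) = 0.3571
−0.169·log₂(0.169) = 0.4335
−0.462·log₂(0.462) = 0.5147
−0.255·log₂(0.255) = 0.5027
Sum ≈ 1.8080 → 1.8080 bits.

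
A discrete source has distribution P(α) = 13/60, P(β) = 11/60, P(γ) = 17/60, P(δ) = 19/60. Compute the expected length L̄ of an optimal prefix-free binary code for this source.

2 bits/symbol

Repeatedly combine the two least-probable nodes; the expected code length is the sum of the merged weights.
merge 11/60 + 13/60 → 2/5
merge 17/60 + 19/60 → 3/5
merge 2/5 + 3/5 → 1
L = 2/5 + 3/5 + 1 = 2 bits/symbol.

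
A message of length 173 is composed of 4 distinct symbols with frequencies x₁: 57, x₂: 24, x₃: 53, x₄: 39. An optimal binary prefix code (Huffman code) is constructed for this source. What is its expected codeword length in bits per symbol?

2 bits/symbol

Probabilities are the counts divided by 173.
Repeatedly combine the two least-probable nodes; the expected code length is the sum of the merged weights.
merge 24/173 + 39/173 → 63/173
merge 53/173 + 57/173 → 110/173
merge 63/173 + 110/173 → 1
L = 63/173 + 110/173 + 1 = 2 bits/symbol.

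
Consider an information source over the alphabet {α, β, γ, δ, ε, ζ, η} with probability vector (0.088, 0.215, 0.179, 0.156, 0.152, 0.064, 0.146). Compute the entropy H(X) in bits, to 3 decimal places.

H = −Σ pᵢ log₂ pᵢ.
−0.088·log₂(0.088) = 0.3086
−0.215·log₂(0.215) = 0.4768
−0.179·log₂(0.179) = 0.4443
−0.156·log₂(0.156) = 0.4181
−0.152·log₂(0.152) = 0.4131
−0.064·log₂(0.064) = 0.2538
−0.146·log₂(0.146) = 0.4053
Sum ≈ 2.7200 → 2.720 bits.

2.720 bits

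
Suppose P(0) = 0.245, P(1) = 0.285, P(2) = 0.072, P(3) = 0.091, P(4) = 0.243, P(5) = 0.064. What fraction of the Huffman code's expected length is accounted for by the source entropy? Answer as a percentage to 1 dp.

99.5%

Entropy H = −Σ p log₂ p ≈ 2.3510 bits.
Huffman merges: 8/125+9/125→17/125; 91/1000+17/125→227/1000; 227/1000+243/1000→47/100; 49/200+57/200→53/100; 47/100+53/100→1. L = 2363/1000 ≈ 2.3630.
Efficiency = H/L = 2.3510/2.3630 = 99.5%.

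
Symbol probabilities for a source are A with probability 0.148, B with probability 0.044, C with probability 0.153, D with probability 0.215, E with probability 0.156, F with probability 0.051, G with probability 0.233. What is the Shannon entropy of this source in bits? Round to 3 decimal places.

H = −Σ pᵢ log₂ pᵢ.
−0.148·log₂(0.148) = 0.4079
−0.044·log₂(0.044) = 0.1983
−0.153·log₂(0.153) = 0.4144
−0.215·log₂(0.215) = 0.4768
−0.156·log₂(0.156) = 0.4181
−0.051·log₂(0.051) = 0.2190
−0.233·log₂(0.233) = 0.4897
Sum ≈ 2.6242 → 2.624 bits.

2.624 bits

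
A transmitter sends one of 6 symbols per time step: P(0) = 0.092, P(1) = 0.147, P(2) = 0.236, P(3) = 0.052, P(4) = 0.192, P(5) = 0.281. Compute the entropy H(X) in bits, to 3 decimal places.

2.408 bits

H = −Σ pᵢ log₂ pᵢ.
−0.092·log₂(0.092) = 0.3167
−0.147·log₂(0.147) = 0.4066
−0.236·log₂(0.236) = 0.4916
−0.052·log₂(0.052) = 0.2218
−0.192·log₂(0.192) = 0.4571
−0.281·log₂(0.281) = 0.5146
Sum ≈ 2.4085 → 2.408 bits.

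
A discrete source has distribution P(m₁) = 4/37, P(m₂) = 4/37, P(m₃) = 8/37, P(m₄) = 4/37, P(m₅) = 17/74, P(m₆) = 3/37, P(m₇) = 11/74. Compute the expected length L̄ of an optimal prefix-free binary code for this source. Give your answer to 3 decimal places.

2.743 bits/symbol

Repeatedly combine the two least-probable nodes; the expected code length is the sum of the merged weights.
merge 3/37 + 4/37 → 7/37
merge 4/37 + 4/37 → 8/37
merge 11/74 + 7/37 → 25/74
merge 8/37 + 8/37 → 16/37
merge 17/74 + 25/74 → 21/37
merge 16/37 + 21/37 → 1
L = 7/37 + 8/37 + 25/74 + 16/37 + 21/37 + 1 = 203/74 ≈ 2.743 bits/symbol.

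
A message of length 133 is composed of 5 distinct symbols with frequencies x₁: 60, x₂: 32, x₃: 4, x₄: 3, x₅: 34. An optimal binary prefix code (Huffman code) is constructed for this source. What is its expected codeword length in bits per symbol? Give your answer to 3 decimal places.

Probabilities are the counts divided by 133.
Repeatedly combine the two least-probable nodes; the expected code length is the sum of the merged weights.
merge 3/133 + 4/133 → 1/19
merge 1/19 + 32/133 → 39/133
merge 34/133 + 39/133 → 73/133
merge 60/133 + 73/133 → 1
L = 1/19 + 39/133 + 73/133 + 1 = 36/19 ≈ 1.895 bits/symbol.

1.895 bits/symbol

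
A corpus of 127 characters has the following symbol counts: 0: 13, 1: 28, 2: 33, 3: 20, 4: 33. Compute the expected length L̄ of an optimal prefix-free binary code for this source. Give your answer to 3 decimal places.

Probabilities are the counts divided by 127.
Repeatedly combine the two least-probable nodes; the expected code length is the sum of the merged weights.
merge 13/127 + 20/127 → 33/127
merge 28/127 + 33/127 → 61/127
merge 33/127 + 33/127 → 66/127
merge 61/127 + 66/127 → 1
L = 33/127 + 61/127 + 66/127 + 1 = 287/127 ≈ 2.260 bits/symbol.

2.260 bits/symbol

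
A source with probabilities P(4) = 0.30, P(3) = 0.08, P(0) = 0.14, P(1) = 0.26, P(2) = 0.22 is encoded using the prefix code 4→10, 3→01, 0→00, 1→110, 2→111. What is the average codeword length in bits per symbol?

L̄ = Σ pᵢ·ℓᵢ = 0.30·2 + 0.08·2 + 0.14·2 + 0.26·3 + 0.22·3 = 2.48 bits/symbol.

2.48 bits/symbol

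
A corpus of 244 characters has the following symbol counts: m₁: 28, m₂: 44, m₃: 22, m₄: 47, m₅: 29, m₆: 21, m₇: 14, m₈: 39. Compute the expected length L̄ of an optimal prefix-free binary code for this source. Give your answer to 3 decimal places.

Probabilities are the counts divided by 244.
Repeatedly combine the two least-probable nodes; the expected code length is the sum of the merged weights.
merge 7/122 + 21/244 → 35/244
merge 11/122 + 7/61 → 25/122
merge 29/244 + 35/244 → 16/61
merge 39/244 + 11/61 → 83/244
merge 47/244 + 25/122 → 97/244
merge 16/61 + 83/244 → 147/244
merge 97/244 + 147/244 → 1
L = 35/244 + 25/122 + 16/61 + 83/244 + 97/244 + 147/244 + 1 = 180/61 ≈ 2.951 bits/symbol.

2.951 bits/symbol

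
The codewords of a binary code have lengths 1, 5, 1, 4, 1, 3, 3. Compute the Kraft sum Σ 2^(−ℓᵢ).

1.84375

With common denominator 2^5 = 32: Σ 2^(−ℓᵢ) = 16/32 + 1/32 + 16/32 + 2/32 + 16/32 + 4/32 + 4/32 = 59/32 = 1.84375.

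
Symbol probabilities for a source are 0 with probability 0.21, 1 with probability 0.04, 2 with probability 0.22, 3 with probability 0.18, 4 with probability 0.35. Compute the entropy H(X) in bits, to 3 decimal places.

H = −Σ pᵢ log₂ pᵢ.
−0.21·log₂(0.21) = 0.4728
−0.04·log₂(0.04) = 0.1858
−0.22·log₂(0.22) = 0.4806
−0.18·log₂(0.18) = 0.4453
−0.35·log₂(0.35) = 0.5301
Sum ≈ 2.1146 → 2.115 bits.

2.115 bits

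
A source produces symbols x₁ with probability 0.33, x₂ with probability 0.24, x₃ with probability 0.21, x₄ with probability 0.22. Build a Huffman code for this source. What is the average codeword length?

Repeatedly combine the two least-probable nodes; the expected code length is the sum of the merged weights.
merge 21/100 + 11/50 → 43/100
merge 6/25 + 33/100 → 57/100
merge 43/100 + 57/100 → 1
L = 43/100 + 57/100 + 1 = 2 bits/symbol.

2 bits/symbol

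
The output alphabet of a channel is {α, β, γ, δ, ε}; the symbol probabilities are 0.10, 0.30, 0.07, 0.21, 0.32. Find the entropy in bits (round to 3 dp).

H = −Σ pᵢ log₂ pᵢ.
−0.10·log₂(0.10) = 0.3322
−0.30·log₂(0.30) = 0.5211
−0.07·log₂(0.07) = 0.2686
−0.21·log₂(0.21) = 0.4728
−0.32·log₂(0.32) = 0.5260
Sum ≈ 2.1207 → 2.121 bits.

2.121 bits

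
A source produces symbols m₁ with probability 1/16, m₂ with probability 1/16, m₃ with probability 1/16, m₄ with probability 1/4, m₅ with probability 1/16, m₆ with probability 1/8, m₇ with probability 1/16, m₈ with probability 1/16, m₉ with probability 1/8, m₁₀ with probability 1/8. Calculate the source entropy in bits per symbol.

3.125 bits

Each probability is a power of 1/2, so log₂(1/p) is an integer.
H = Σ p·log₂(1/p) = 1/16·4 + 1/16·4 + 1/16·4 + 1/4·2 + 1/16·4 + 1/8·3 + 1/16·4 + 1/16·4 + 1/8·3 + 1/8·3 = 3.125 bits.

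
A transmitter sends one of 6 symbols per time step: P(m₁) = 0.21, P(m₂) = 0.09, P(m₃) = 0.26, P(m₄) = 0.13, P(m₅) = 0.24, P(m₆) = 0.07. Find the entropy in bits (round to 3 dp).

2.436 bits

H = −Σ pᵢ log₂ pᵢ.
−0.21·log₂(0.21) = 0.4728
−0.09·log₂(0.09) = 0.3127
−0.26·log₂(0.26) = 0.5053
−0.13·log₂(0.13) = 0.3826
−0.24·log₂(0.24) = 0.4941
−0.07·log₂(0.07) = 0.2686
Sum ≈ 2.4361 → 2.436 bits.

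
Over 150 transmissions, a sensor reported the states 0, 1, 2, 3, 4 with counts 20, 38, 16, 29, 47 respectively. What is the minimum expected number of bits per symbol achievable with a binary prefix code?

Probabilities are the counts divided by 150.
Repeatedly combine the two least-probable nodes; the expected code length is the sum of the merged weights.
merge 8/75 + 2/15 → 6/25
merge 29/150 + 6/25 → 13/30
merge 19/75 + 47/150 → 17/30
merge 13/30 + 17/30 → 1
L = 6/25 + 13/30 + 17/30 + 1 = 56/25 = 2.24 bits/symbol.

2.24 bits/symbol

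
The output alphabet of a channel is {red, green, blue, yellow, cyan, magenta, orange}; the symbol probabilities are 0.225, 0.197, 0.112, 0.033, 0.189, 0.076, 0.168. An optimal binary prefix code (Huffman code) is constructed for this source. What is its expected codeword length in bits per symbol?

Repeatedly combine the two least-probable nodes; the expected code length is the sum of the merged weights.
merge 33/1000 + 19/250 → 109/1000
merge 109/1000 + 14/125 → 221/1000
merge 21/125 + 189/1000 → 357/1000
merge 197/1000 + 221/1000 → 209/500
merge 9/40 + 357/1000 → 291/500
merge 209/500 + 291/500 → 1
L = 109/1000 + 221/1000 + 357/1000 + 209/500 + 291/500 + 1 = 2687/1000 = 2.687 bits/symbol.

2.687 bits/symbol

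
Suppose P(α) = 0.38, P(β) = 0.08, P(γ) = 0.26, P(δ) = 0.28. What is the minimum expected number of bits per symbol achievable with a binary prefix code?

Repeatedly combine the two least-probable nodes; the expected code length is the sum of the merged weights.
merge 2/25 + 13/50 → 17/50
merge 7/25 + 17/50 → 31/50
merge 19/50 + 31/50 → 1
L = 17/50 + 31/50 + 1 = 49/25 = 1.96 bits/symbol.

1.96 bits/symbol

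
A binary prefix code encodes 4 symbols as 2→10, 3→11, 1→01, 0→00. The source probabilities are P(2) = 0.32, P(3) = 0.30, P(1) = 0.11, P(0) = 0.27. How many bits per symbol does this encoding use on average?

2 bits/symbol

L̄ = Σ pᵢ·ℓᵢ = 0.32·2 + 0.30·2 + 0.11·2 + 0.27·2 = 2 bits/symbol.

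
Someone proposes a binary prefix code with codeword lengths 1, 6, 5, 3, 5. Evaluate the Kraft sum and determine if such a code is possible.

0.703125; yes

With common denominator 2^6 = 64: Σ 2^(−ℓᵢ) = 32/64 + 1/64 + 2/64 + 8/64 + 2/64 = 45/64 = 0.703125.
Kraft's inequality requires Σ ≤ 1; here Σ = 0.703125 ≤ 1, so such a prefix code exists.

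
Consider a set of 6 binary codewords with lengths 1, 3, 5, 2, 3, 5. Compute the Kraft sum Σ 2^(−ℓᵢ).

1.0625

With common denominator 2^5 = 32: Σ 2^(−ℓᵢ) = 16/32 + 4/32 + 1/32 + 8/32 + 4/32 + 1/32 = 34/32 = 1.0625.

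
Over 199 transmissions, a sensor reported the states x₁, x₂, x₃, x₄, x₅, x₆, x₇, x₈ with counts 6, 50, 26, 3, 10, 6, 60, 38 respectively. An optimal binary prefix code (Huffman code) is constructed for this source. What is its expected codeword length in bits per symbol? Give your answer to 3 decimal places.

Probabilities are the counts divided by 199.
Repeatedly combine the two least-probable nodes; the expected code length is the sum of the merged weights.
merge 3/199 + 6/199 → 9/199
merge 6/199 + 9/199 → 15/199
merge 10/199 + 15/199 → 25/199
merge 25/199 + 26/199 → 51/199
merge 38/199 + 50/199 → 88/199
merge 51/199 + 60/199 → 111/199
merge 88/199 + 111/199 → 1
L = 9/199 + 15/199 + 25/199 + 51/199 + 88/199 + 111/199 + 1 = 498/199 ≈ 2.503 bits/symbol.

2.503 bits/symbol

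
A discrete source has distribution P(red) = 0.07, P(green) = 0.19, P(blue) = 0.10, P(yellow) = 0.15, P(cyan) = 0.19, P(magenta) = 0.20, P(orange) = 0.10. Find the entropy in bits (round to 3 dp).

2.718 bits

H = −Σ pᵢ log₂ pᵢ.
−0.07·log₂(0.07) = 0.2686
−0.19·log₂(0.19) = 0.4552
−0.10·log₂(0.10) = 0.3322
−0.15·log₂(0.15) = 0.4105
−0.19·log₂(0.19) = 0.4552
−0.20·log₂(0.20) = 0.4644
−0.10·log₂(0.10) = 0.3322
Sum ≈ 2.7183 → 2.718 bits.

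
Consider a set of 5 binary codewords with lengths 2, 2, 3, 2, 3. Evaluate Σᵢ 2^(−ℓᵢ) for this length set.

1

With common denominator 2^3 = 8: Σ 2^(−ℓᵢ) = 2/8 + 2/8 + 1/8 + 2/8 + 1/8 = 8/8 = 1.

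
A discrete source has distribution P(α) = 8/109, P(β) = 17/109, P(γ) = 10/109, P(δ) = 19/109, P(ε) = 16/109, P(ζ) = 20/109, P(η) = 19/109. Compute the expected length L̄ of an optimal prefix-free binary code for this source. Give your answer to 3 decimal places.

Repeatedly combine the two least-probable nodes; the expected code length is the sum of the merged weights.
merge 8/109 + 10/109 → 18/109
merge 16/109 + 17/109 → 33/109
merge 18/109 + 19/109 → 37/109
merge 19/109 + 20/109 → 39/109
merge 33/109 + 37/109 → 70/109
merge 39/109 + 70/109 → 1
L = 18/109 + 33/109 + 37/109 + 39/109 + 70/109 + 1 = 306/109 ≈ 2.807 bits/symbol.

2.807 bits/symbol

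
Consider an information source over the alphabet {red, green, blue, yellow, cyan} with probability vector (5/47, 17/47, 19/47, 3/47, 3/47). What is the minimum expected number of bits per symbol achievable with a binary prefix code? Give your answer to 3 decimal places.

Repeatedly combine the two least-probable nodes; the expected code length is the sum of the merged weights.
merge 3/47 + 3/47 → 6/47
merge 5/47 + 6/47 → 11/47
merge 11/47 + 17/47 → 28/47
merge 19/47 + 28/47 → 1
L = 6/47 + 11/47 + 28/47 + 1 = 92/47 ≈ 1.957 bits/symbol.

1.957 bits/symbol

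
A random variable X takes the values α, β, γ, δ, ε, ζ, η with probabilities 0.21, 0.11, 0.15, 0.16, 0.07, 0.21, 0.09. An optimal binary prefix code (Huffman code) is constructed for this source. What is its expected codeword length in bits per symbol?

Repeatedly combine the two least-probable nodes; the expected code length is the sum of the merged weights.
merge 7/100 + 9/100 → 4/25
merge 11/100 + 3/20 → 13/50
merge 4/25 + 4/25 → 8/25
merge 21/100 + 21/100 → 21/50
merge 13/50 + 8/25 → 29/50
merge 21/50 + 29/50 → 1
L = 4/25 + 13/50 + 8/25 + 21/50 + 29/50 + 1 = 137/50 = 2.74 bits/symbol.

2.74 bits/symbol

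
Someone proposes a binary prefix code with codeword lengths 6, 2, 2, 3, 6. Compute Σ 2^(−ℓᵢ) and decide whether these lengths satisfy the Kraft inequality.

0.65625; yes

With common denominator 2^6 = 64: Σ 2^(−ℓᵢ) = 1/64 + 16/64 + 16/64 + 8/64 + 1/64 = 42/64 = 0.65625.
Kraft's inequality requires Σ ≤ 1; here Σ = 0.65625 ≤ 1, so such a prefix code exists.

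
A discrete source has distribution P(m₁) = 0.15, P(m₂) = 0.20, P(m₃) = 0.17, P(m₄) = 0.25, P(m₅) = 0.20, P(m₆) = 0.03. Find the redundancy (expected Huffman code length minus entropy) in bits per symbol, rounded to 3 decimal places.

Entropy H = −Σ p log₂ p ≈ 2.4257 bits.
Huffman merges: 3/100+3/20→9/50; 17/100+9/50→7/20; 1/5+1/5→2/5; 1/4+7/20→3/5; 2/5+3/5→1. L = 253/100 ≈ 2.5300.
L − H = 2.5300 − 2.4257 = 0.104 bits.

0.104 bits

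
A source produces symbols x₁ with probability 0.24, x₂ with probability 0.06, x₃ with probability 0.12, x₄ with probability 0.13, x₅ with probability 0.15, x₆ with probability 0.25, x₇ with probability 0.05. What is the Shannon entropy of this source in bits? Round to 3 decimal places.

2.614 bits

H = −Σ pᵢ log₂ pᵢ.
−0.24·log₂(0.24) = 0.4941
−0.06·log₂(0.06) = 0.2435
−0.12·log₂(0.12) = 0.3671
−0.13·log₂(0.13) = 0.3826
−0.15·log₂(0.15) = 0.4105
−0.25·log₂(0.25) = 0.5000
−0.05·log₂(0.05) = 0.2161
Sum ≈ 2.6140 → 2.614 bits.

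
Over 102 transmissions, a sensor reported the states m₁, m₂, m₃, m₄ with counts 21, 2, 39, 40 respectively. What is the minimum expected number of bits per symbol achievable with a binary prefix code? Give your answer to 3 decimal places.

1.833 bits/symbol

Probabilities are the counts divided by 102.
Repeatedly combine the two least-probable nodes; the expected code length is the sum of the merged weights.
merge 1/51 + 7/34 → 23/102
merge 23/102 + 13/34 → 31/51
merge 20/51 + 31/51 → 1
L = 23/102 + 31/51 + 1 = 11/6 ≈ 1.833 bits/symbol.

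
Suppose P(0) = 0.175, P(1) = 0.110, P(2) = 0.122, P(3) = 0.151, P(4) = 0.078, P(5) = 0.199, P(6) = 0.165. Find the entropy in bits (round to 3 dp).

H = −Σ pᵢ log₂ pᵢ.
−0.175·log₂(0.175) = 0.4401
−0.110·log₂(0.110) = 0.3503
−0.122·log₂(0.122) = 0.3703
−0.151·log₂(0.151) = 0.4118
−0.078·log₂(0.078) = 0.2871
−0.199·log₂(0.199) = 0.4635
−0.165·log₂(0.165) = 0.4289
Sum ≈ 2.7519 → 2.752 bits.

2.752 bits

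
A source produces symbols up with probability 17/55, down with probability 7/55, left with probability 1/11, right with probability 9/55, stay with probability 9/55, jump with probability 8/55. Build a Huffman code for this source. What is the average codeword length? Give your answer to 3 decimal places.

Repeatedly combine the two least-probable nodes; the expected code length is the sum of the merged weights.
merge 1/11 + 7/55 → 12/55
merge 8/55 + 9/55 → 17/55
merge 9/55 + 12/55 → 21/55
merge 17/55 + 17/55 → 34/55
merge 21/55 + 34/55 → 1
L = 12/55 + 17/55 + 21/55 + 34/55 + 1 = 139/55 ≈ 2.527 bits/symbol.

2.527 bits/symbol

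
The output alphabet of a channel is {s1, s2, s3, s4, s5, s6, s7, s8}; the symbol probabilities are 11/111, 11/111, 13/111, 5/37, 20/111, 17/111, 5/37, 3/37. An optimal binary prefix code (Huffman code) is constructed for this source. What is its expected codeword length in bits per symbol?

3 bits/symbol

Repeatedly combine the two least-probable nodes; the expected code length is the sum of the merged weights.
merge 3/37 + 11/111 → 20/111
merge 11/111 + 13/111 → 8/37
merge 5/37 + 5/37 → 10/37
merge 17/111 + 20/111 → 1/3
merge 20/111 + 8/37 → 44/111
merge 10/37 + 1/3 → 67/111
merge 44/111 + 67/111 → 1
L = 20/111 + 8/37 + 10/37 + 1/3 + 44/111 + 67/111 + 1 = 3 bits/symbol.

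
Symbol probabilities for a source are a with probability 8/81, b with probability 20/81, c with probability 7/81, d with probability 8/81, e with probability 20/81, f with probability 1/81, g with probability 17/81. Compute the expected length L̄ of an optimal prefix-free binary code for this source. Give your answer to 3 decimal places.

2.593 bits/symbol

Repeatedly combine the two least-probable nodes; the expected code length is the sum of the merged weights.
merge 1/81 + 7/81 → 8/81
merge 8/81 + 8/81 → 16/81
merge 8/81 + 16/81 → 8/27
merge 17/81 + 20/81 → 37/81
merge 20/81 + 8/27 → 44/81
merge 37/81 + 44/81 → 1
L = 8/81 + 16/81 + 8/27 + 37/81 + 44/81 + 1 = 70/27 ≈ 2.593 bits/symbol.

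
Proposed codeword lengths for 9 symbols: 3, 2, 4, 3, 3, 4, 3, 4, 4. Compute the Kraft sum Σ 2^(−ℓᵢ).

With common denominator 2^4 = 16: Σ 2^(−ℓᵢ) = 2/16 + 4/16 + 1/16 + 2/16 + 2/16 + 1/16 + 2/16 + 1/16 + 1/16 = 16/16 = 1.

1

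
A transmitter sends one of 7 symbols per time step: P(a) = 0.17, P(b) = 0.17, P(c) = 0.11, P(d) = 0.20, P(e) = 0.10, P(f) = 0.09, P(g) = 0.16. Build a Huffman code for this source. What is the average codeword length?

2.8 bits/symbol

Repeatedly combine the two least-probable nodes; the expected code length is the sum of the merged weights.
merge 9/100 + 1/10 → 19/100
merge 11/100 + 4/25 → 27/100
merge 17/100 + 17/100 → 17/50
merge 19/100 + 1/5 → 39/100
merge 27/100 + 17/50 → 61/100
merge 39/100 + 61/100 → 1
L = 19/100 + 27/100 + 17/50 + 39/100 + 61/100 + 1 = 14/5 = 2.8 bits/symbol.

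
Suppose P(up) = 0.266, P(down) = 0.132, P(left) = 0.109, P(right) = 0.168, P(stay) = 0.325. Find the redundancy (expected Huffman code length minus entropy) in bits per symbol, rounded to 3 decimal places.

Entropy H = −Σ p log₂ p ≈ 2.2017 bits.
Huffman merges: 109/1000+33/250→241/1000; 21/125+241/1000→409/1000; 133/500+13/40→591/1000; 409/1000+591/1000→1. L = 2241/1000 ≈ 2.2410.
L − H = 2.2410 − 2.2017 = 0.039 bits.

0.039 bits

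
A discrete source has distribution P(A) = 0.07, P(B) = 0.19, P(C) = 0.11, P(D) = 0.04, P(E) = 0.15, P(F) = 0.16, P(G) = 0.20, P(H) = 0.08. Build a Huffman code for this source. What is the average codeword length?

Repeatedly combine the two least-probable nodes; the expected code length is the sum of the merged weights.
merge 1/25 + 7/100 → 11/100
merge 2/25 + 11/100 → 19/100
merge 11/100 + 3/20 → 13/50
merge 4/25 + 19/100 → 7/20
merge 19/100 + 1/5 → 39/100
merge 13/50 + 7/20 → 61/100
merge 39/100 + 61/100 → 1
L = 11/100 + 19/100 + 13/50 + 7/20 + 39/100 + 61/100 + 1 = 291/100 = 2.91 bits/symbol.

2.91 bits/symbol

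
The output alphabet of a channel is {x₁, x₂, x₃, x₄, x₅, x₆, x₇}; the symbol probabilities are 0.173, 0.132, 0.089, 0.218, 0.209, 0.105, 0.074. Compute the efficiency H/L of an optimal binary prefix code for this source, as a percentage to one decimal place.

98.9%

Entropy H = −Σ p log₂ p ≈ 2.7046 bits.
Huffman merges: 37/500+89/1000→163/1000; 21/200+33/250→237/1000; 163/1000+173/1000→42/125; 209/1000+109/500→427/1000; 237/1000+42/125→573/1000; 427/1000+573/1000→1. L = 342/125 ≈ 2.7360.
Efficiency = H/L = 2.7046/2.7360 = 98.9%.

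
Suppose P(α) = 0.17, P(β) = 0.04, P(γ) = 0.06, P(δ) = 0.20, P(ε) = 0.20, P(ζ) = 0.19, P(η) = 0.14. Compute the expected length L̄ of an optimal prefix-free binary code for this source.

Repeatedly combine the two least-probable nodes; the expected code length is the sum of the merged weights.
merge 1/25 + 3/50 → 1/10
merge 1/10 + 7/50 → 6/25
merge 17/100 + 19/100 → 9/25
merge 1/5 + 1/5 → 2/5
merge 6/25 + 9/25 → 3/5
merge 2/5 + 3/5 → 1
L = 1/10 + 6/25 + 9/25 + 2/5 + 3/5 + 1 = 27/10 = 2.7 bits/symbol.

2.7 bits/symbol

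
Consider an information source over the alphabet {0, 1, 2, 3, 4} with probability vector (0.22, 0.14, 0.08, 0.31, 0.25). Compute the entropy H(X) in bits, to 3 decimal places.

2.193 bits

H = −Σ pᵢ log₂ pᵢ.
−0.22·log₂(0.22) = 0.4806
−0.14·log₂(0.14) = 0.3971
−0.08·log₂(0.08) = 0.2915
−0.31·log₂(0.31) = 0.5238
−0.25·log₂(0.25) = 0.5000
Sum ≈ 2.1930 → 2.193 bits.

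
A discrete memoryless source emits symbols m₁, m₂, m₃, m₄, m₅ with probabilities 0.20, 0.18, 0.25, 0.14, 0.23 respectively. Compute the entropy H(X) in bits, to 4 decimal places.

H = −Σ pᵢ log₂ pᵢ.
−0.20·log₂(0.20) = 0.4644
−0.18·log₂(0.18) = 0.4453
−0.25·log₂(0.25) = 0.5000
−0.14·log₂(0.14) = 0.3971
−0.23·log₂(0.23) = 0.4877
Sum ≈ 2.2945 → 2.2945 bits.

2.2945 bits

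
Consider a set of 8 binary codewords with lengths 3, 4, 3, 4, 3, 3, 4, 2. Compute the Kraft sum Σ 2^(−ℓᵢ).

0.9375

With common denominator 2^4 = 16: Σ 2^(−ℓᵢ) = 2/16 + 1/16 + 2/16 + 1/16 + 2/16 + 2/16 + 1/16 + 4/16 = 15/16 = 0.9375.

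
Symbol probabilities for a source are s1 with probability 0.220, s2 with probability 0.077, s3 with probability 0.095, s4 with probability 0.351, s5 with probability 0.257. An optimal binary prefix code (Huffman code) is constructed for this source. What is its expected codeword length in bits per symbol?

2.172 bits/symbol

Repeatedly combine the two least-probable nodes; the expected code length is the sum of the merged weights.
merge 77/1000 + 19/200 → 43/250
merge 43/250 + 11/50 → 49/125
merge 257/1000 + 351/1000 → 76/125
merge 49/125 + 76/125 → 1
L = 43/250 + 49/125 + 76/125 + 1 = 543/250 = 2.172 bits/symbol.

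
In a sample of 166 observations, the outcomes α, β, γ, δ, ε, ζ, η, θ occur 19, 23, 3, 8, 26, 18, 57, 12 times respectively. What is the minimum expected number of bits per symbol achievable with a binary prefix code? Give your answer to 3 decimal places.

2.705 bits/symbol

Probabilities are the counts divided by 166.
Repeatedly combine the two least-probable nodes; the expected code length is the sum of the merged weights.
merge 3/166 + 4/83 → 11/166
merge 11/166 + 6/83 → 23/166
merge 9/83 + 19/166 → 37/166
merge 23/166 + 23/166 → 23/83
merge 13/83 + 37/166 → 63/166
merge 23/83 + 57/166 → 103/166
merge 63/166 + 103/166 → 1
L = 11/166 + 23/166 + 37/166 + 23/83 + 63/166 + 103/166 + 1 = 449/166 ≈ 2.705 bits/symbol.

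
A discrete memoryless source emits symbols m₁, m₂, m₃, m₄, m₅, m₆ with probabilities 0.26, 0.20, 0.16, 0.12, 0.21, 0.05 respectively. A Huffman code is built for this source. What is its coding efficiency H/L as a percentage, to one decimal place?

97.9%

Entropy H = −Σ p log₂ p ≈ 2.4487 bits.
Huffman merges: 1/20+3/25→17/100; 4/25+17/100→33/100; 1/5+21/100→41/100; 13/50+33/100→59/100; 41/100+59/100→1. L = 5/2 ≈ 2.5000.
Efficiency = H/L = 2.4487/2.5000 = 97.9%.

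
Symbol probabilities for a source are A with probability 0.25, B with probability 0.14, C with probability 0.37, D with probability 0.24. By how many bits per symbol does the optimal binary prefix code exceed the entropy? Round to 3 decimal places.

0.078 bits

Entropy H = −Σ p log₂ p ≈ 1.9220 bits.
Huffman merges: 7/50+6/25→19/50; 1/4+37/100→31/50; 19/50+31/50→1. L = 2 ≈ 2.0000.
L − H = 2.0000 − 1.9220 = 0.078 bits.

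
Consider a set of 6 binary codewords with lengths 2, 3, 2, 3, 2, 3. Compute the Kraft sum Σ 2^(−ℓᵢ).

With common denominator 2^3 = 8: Σ 2^(−ℓᵢ) = 2/8 + 1/8 + 2/8 + 1/8 + 2/8 + 1/8 = 9/8 = 1.125.

1.125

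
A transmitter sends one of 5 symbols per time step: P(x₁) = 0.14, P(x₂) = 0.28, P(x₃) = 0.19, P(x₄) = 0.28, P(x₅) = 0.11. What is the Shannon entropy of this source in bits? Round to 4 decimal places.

H = −Σ pᵢ log₂ pᵢ.
−0.14·log₂(0.14) = 0.3971
−0.28·log₂(0.28) = 0.5142
−0.19·log₂(0.19) = 0.4552
−0.28·log₂(0.28) = 0.5142
−0.11·log₂(0.11) = 0.3503
Sum ≈ 2.2311 → 2.2311 bits.

2.2311 bits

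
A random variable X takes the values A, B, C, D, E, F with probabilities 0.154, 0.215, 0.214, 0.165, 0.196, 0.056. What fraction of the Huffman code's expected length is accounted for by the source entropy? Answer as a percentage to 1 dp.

96.9%

Entropy H = −Σ p log₂ p ≈ 2.4910 bits.
Huffman merges: 7/125+77/500→21/100; 33/200+49/250→361/1000; 21/100+107/500→53/125; 43/200+361/1000→72/125; 53/125+72/125→1. L = 2571/1000 ≈ 2.5710.
Efficiency = H/L = 2.4910/2.5710 = 96.9%.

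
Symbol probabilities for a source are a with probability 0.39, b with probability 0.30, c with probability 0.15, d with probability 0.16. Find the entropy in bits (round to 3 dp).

H = −Σ pᵢ log₂ pᵢ.
−0.39·log₂(0.39) = 0.5298
−0.30·log₂(0.30) = 0.5211
−0.15·log₂(0.15) = 0.4105
−0.16·log₂(0.16) = 0.4230
Sum ≈ 1.8844 → 1.884 bits.

1.884 bits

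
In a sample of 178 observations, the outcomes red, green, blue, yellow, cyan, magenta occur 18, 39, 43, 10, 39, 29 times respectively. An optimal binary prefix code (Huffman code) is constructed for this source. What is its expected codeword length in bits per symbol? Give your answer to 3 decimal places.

2.478 bits/symbol

Probabilities are the counts divided by 178.
Repeatedly combine the two least-probable nodes; the expected code length is the sum of the merged weights.
merge 5/89 + 9/89 → 14/89
merge 14/89 + 29/178 → 57/178
merge 39/178 + 39/178 → 39/89
merge 43/178 + 57/178 → 50/89
merge 39/89 + 50/89 → 1
L = 14/89 + 57/178 + 39/89 + 50/89 + 1 = 441/178 ≈ 2.478 bits/symbol.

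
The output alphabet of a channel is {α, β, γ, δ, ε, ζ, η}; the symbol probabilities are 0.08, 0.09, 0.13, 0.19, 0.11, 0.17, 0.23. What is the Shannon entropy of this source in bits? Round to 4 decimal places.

H = −Σ pᵢ log₂ pᵢ.
−0.08·log₂(0.08) = 0.2915
−0.09·log₂(0.09) = 0.3127
−0.13·log₂(0.13) = 0.3826
−0.19·log₂(0.19) = 0.4552
−0.11·log₂(0.11) = 0.3503
−0.17·log₂(0.17) = 0.4346
−0.23·log₂(0.23) = 0.4877
Sum ≈ 2.7146 → 2.7146 bits.

2.7146 bits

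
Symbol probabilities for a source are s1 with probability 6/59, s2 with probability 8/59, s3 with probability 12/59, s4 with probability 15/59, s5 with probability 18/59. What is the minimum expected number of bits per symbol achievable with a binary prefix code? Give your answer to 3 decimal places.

Repeatedly combine the two least-probable nodes; the expected code length is the sum of the merged weights.
merge 6/59 + 8/59 → 14/59
merge 12/59 + 14/59 → 26/59
merge 15/59 + 18/59 → 33/59
merge 26/59 + 33/59 → 1
L = 14/59 + 26/59 + 33/59 + 1 = 132/59 ≈ 2.237 bits/symbol.

2.237 bits/symbol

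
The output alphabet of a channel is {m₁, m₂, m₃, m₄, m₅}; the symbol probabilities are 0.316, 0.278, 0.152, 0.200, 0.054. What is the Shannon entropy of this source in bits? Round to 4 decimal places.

2.1435 bits

H = −Σ pᵢ log₂ pᵢ.
−0.316·log₂(0.316) = 0.5252
−0.278·log₂(0.278) = 0.5134
−0.152·log₂(0.152) = 0.4131
−0.200·log₂(0.200) = 0.4644
−0.054·log₂(0.054) = 0.2274
Sum ≈ 2.1435 → 2.1435 bits.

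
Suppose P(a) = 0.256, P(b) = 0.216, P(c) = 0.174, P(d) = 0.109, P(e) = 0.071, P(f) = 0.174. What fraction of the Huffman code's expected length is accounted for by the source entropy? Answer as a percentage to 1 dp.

98.0%

Entropy H = −Σ p log₂ p ≈ 2.4782 bits.
Huffman merges: 71/1000+109/1000→9/50; 87/500+87/500→87/250; 9/50+27/125→99/250; 32/125+87/250→151/250; 99/250+151/250→1. L = 316/125 ≈ 2.5280.
Efficiency = H/L = 2.4782/2.5280 = 98.0%.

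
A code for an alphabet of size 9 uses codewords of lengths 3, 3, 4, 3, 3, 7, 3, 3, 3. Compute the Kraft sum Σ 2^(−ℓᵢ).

With common denominator 2^7 = 128: Σ 2^(−ℓᵢ) = 16/128 + 16/128 + 8/128 + 16/128 + 16/128 + 1/128 + 16/128 + 16/128 + 16/128 = 121/128 = 0.9453125.

0.9453125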